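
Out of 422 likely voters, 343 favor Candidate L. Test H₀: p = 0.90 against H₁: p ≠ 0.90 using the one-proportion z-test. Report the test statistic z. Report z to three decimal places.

z = -5.971

Sample proportion p̂ = 343/422 = 0.81280.
Under H₀, SE = √(p₀(1−p₀)/n) = √(0.90·0.10/422) = √0.000213270 = 0.014604.
Test statistic: z = -0.08720/0.014604 = -5.971.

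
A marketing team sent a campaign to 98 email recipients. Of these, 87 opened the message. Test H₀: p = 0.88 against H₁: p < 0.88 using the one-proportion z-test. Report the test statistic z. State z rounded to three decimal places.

With x = 87 successes in n = 98, p̂ = 0.88776.
SE₀ = √(0.88·0.12/98) = 0.032826.
z = (0.88776 − 0.88)/0.032826 = 0.00776/0.032826 = 0.236.

z = 0.236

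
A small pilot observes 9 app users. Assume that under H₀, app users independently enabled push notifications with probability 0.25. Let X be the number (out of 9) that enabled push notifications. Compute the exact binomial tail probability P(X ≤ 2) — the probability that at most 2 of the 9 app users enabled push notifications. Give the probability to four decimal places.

X is binomial with n = 9 and p = 0.25.
P(X ≤ 2) = C(9,0)·0.25^0·0.75^9 + C(9,1)·0.25^1·0.75^8 + C(9,2)·0.25^2·0.75^7.
= 0.075085 + 0.225254 + 0.300339 = 0.6007.

P = 0.6007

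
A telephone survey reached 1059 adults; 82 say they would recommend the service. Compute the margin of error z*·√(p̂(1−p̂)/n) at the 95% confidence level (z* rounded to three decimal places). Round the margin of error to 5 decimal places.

The sample proportion is 82/1059 = 0.07743.
SE = √(p̂(1−p̂)/n) = √(0.071436/1059) = 0.008213.
The 95% critical value is z* = 1.960.
So ME = 0.01610.

ME = 0.01610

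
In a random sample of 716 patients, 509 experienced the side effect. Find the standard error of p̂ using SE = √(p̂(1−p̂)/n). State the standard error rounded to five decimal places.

SE = 0.01694

p̂ = 509/716 = 0.71089.
p̂(1−p̂) = 0.205525.
SE = √(0.205525/716) = √0.000287046 = 0.01694.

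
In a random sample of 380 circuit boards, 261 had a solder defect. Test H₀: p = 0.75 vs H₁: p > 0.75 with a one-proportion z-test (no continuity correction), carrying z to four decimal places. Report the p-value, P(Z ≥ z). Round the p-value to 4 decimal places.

p-value = 0.9978

The sample proportion is 261/380 = 0.68684.
Under H₀, SE = √(p₀(1−p₀)/n) = √(0.75·0.25/380) = √0.000493421 = 0.022213.
z = (p̂ − p₀)/SE = (261/380 − 0.75)/0.022213 ≈ -2.8433.
p-value = P(Z ≥ z) with z = -2.8433 → 0.9978.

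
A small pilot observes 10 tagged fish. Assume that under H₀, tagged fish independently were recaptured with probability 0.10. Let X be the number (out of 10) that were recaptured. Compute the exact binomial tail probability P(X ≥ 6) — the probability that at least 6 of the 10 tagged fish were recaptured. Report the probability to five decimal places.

P = 0.00015

X ~ Binomial(n=10, p=0.10).
P(X ≥ 6) = Σ_{j=6}^{10} C(10,j)·0.10^j·0.90^{10−j}.
= 0.000138 + 0.000009 + 0.000000 + 0.000000 + 0.000000 = 0.00015.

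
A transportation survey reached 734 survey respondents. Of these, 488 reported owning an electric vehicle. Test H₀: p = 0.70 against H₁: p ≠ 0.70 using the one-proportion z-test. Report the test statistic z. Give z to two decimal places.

With x = 488 successes in n = 734, p̂ = 0.66485.
Null standard error: √(0.70·0.30/734) = √0.000286104 = 0.016915.
Test statistic: z = -0.03515/0.016915 = -2.08.

z = -2.08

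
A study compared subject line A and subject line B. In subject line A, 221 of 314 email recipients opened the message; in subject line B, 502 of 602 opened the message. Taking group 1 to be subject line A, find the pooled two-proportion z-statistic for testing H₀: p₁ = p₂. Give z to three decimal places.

z = -4.582

Sample proportions: p̂₁ = 221/314 = 0.70382 and p̂₂ = 502/602 = 0.83389.
Pooling: p̂ = 723/916 = 0.78930.
Pooled SE = √[0.1663048·0.00484584] ≈ 0.028388.
z = -0.13007/0.028388 = -4.582.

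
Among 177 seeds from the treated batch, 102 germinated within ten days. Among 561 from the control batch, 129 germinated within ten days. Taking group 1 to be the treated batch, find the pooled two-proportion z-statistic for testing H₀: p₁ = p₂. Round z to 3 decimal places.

z = 8.663

Sample proportions: p̂₁ = 102/177 = 0.57627 and p̂₂ = 129/561 = 0.22995.
Pooling: p̂ = 231/738 = 0.31301.
SE = √[p̂(1−p̂)(1/n₁+1/n₂)] = √[0.31301·0.68699·(1/177+1/561)] ≈ 0.039977.
z = 0.34632/0.039977 = 8.663.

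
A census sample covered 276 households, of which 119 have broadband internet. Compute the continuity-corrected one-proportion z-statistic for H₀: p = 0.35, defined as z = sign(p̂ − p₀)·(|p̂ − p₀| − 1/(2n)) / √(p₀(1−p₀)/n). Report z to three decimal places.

p̂ = 119/276 = 0.43116. p̂ − p₀ = 0.081159.
Continuity correction 1/(2n) = 1/552 = 0.001812.
Corrected numerator: |0.081159| − 0.001812 = 0.079347.
SE₀ = √(0.35·0.65/276) = 0.028710.
z = (+)0.079347/0.028710 = 2.764.

z = 2.764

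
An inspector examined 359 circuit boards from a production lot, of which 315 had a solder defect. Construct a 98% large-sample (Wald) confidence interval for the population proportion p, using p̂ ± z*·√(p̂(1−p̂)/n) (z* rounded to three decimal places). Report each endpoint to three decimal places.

(0.837, 0.918)

Sample proportion p̂ = 315/359 = 0.87744.
SE(p̂) = √(0.87744·0.12256/359) = 0.017308.
The 98% critical value is z* = 2.326.
Margin of error: 2.326 × 0.017308 = 0.04026.
So the interval runs from 0.837 to 0.918.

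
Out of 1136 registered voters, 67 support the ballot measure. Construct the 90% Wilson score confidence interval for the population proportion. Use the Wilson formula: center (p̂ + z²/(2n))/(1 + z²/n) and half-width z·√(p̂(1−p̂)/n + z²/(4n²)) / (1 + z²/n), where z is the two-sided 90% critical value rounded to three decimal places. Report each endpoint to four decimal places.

(0.0485, 0.0716)

Here p̂ = 67/1136 = 0.05898 and z = 1.645 (z² = 2.706025).
1 + z²/n = 1.002382.
Adjusted center: (0.05898 + z²/(2n))/1.002382 = 0.06003.
Radicand: p̂(1−p̂)/n + z²/(4n²) = 0.000048856 + 0.000000524 = 0.000049380.
Half-width = 1.645·√0.000049380/1.002382 = 0.01153.
So the interval runs from 0.0485 to 0.0716.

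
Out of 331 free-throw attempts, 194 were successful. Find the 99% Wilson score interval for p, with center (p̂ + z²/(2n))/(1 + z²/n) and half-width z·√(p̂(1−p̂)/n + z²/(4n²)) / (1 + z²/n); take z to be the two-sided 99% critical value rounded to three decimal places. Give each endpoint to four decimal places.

(0.5153, 0.6535)

Here p̂ = 194/331 = 0.58610 and z = 2.576 (z² = 6.635776).
Denominator 1 + z²/n = 1 + 6.635776/331 = 1.020048.
Adjusted center: (0.58610 + z²/(2n))/1.020048 = 0.58441.
Radicand: p̂(1−p̂)/n + z²/(4n²) = 0.000732889 + 0.000015142 = 0.000748031.
Half-width = 2.576·√0.000748031/1.020048 = 0.06907.
So the interval runs from 0.5153 to 0.6535.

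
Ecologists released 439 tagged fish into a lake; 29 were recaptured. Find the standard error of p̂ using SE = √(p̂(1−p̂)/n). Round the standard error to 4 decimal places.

SE = 0.0119

The sample proportion is 29/439 = 0.06606.
p̂(1−p̂) = 0.06606·0.93394 = 0.061696.
SE = √(0.061696/439) = 0.0119.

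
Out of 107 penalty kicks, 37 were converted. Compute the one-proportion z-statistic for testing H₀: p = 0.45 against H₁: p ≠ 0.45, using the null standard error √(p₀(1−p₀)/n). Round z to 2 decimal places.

z = -2.17

The sample proportion is 37/107 = 0.34579.
SE₀ = √(0.45·0.55/107) = 0.048095.
Test statistic: z = -0.10421/0.048095 = -2.17.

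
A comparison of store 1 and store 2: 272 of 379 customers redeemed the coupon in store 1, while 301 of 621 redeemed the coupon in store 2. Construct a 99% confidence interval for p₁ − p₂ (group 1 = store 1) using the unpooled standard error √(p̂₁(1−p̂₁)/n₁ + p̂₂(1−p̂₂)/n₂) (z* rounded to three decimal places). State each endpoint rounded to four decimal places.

(0.1541, 0.3118)

p̂₁ = 0.71768, p̂₂ = 0.48470, so the observed difference is 0.23298.
SE = √(0.000534608 + 0.000402200) = √0.000936808 = 0.030607.
For 99% confidence, z* = 2.576. Margin = 2.576·0.030607 = 0.07884.
CI: 0.23298 ± 0.07884 = (0.1541, 0.3118).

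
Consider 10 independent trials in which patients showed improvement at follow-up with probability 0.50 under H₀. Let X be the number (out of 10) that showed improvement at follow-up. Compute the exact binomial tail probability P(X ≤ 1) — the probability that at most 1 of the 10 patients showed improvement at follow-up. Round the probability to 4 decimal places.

P = 0.0107

X ~ Binomial(n=10, p=0.50).
P(X ≤ 1) = C(10,0)·0.50^0·0.50^10 + C(10,1)·0.50^1·0.50^9.
= 0.000977 + 0.009766 = 0.0107.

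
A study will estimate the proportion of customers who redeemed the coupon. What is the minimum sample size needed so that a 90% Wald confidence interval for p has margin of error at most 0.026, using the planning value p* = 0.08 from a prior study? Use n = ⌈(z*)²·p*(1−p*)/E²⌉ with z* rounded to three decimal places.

z* = 1.645 at the 90% level.
p*(1−p*) = 0.0736.
Required n before rounding: 2.706025 × 0.0736 / 0.026² = 294.620.
Rounding up, n = 295.

n = 295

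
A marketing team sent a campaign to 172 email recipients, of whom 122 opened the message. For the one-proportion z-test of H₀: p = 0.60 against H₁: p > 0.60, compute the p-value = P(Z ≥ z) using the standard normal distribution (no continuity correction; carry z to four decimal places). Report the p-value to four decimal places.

p-value = 0.0017

With x = 122 successes in n = 172, p̂ = 0.70930.
Null standard error: √(0.60·0.40/172) = √0.001395349 = 0.037354.
z = (p̂ − p₀)/SE = (122/172 − 0.60)/0.037354 ≈ 2.9261.
From the standard normal, P(Z ≥ z) = 0.0017.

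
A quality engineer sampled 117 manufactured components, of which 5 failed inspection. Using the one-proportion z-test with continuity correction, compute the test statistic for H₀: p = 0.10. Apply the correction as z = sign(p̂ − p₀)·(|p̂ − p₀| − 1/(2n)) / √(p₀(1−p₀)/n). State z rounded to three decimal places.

p̂ = 5/117 = 0.04274. p̂ − p₀ = -0.057265.
Continuity correction 1/(2n) = 1/234 = 0.004274.
Corrected numerator: |-0.057265| − 0.004274 = 0.052991.
Under H₀, SE = √(p₀(1−p₀)/n) = √(0.10·0.90/117) = √0.000769231 = 0.027735.
z = (−)0.052991/0.027735 = -1.911.

z = -1.911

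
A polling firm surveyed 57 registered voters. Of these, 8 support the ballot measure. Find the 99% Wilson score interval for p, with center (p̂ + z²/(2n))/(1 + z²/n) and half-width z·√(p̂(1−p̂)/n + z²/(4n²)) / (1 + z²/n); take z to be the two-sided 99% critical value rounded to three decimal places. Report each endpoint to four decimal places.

p̂ = 8/57 = 0.14035; z = 2.576, so z² = 6.635776.
Denominator 1 + z²/n = 1 + 6.635776/57 = 1.116417.
Adjusted center: (0.14035 + z²/(2n))/1.116417 = 0.17785.
Radicand: p̂(1−p̂)/n + z²/(4n²) = 0.002116711 + 0.000510601 = 0.002627312.
Half-width = 2.576·√0.002627312/1.116417 = 0.11827.
Interval: 0.17785 ± 0.11827 → (0.0596, 0.2961).

(0.0596, 0.2961)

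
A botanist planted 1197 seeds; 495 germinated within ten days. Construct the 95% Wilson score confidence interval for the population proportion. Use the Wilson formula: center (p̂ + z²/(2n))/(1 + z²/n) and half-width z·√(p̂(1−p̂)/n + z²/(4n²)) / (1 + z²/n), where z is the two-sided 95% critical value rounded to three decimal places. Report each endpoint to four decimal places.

Here p̂ = 495/1197 = 0.41353 and z = 1.960 (z² = 3.841600).
Denominator 1 + z²/n = 1 + 3.841600/1197 = 1.003209.
Adjusted center: (0.41353 + z²/(2n))/1.003209 = 0.41381.
Radicand: p̂(1−p̂)/n + z²/(4n²) = 0.000202610 + 0.000000670 = 0.000203280.
Half-width = z·√(radicand)/denom = 1.960·0.014258/1.003209 = 0.02786.
So the interval runs from 0.3860 to 0.4417.

(0.3860, 0.4417)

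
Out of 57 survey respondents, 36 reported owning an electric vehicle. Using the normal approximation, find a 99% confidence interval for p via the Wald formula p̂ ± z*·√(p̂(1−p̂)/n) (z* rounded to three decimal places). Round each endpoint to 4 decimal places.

p̂ = 36/57 = 0.63158.
SE(p̂) = √(0.63158·0.36842/57) = 0.063892.
For 99% confidence, z* = 2.576.
Margin = 2.576·0.063892 = 0.16459.
Interval: 0.63158 ± 0.16459 → (0.4670, 0.7962).

(0.4670, 0.7962)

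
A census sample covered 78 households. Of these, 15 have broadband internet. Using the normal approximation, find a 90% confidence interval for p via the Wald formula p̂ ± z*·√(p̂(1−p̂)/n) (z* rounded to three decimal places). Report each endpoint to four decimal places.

p̂ = 15/78 = 0.19231.
Standard error of p̂: √(0.155325/78) = √0.001991352 = 0.044625.
The 90% critical value is z* = 1.645.
Margin of error: 1.645 × 0.044625 = 0.07341.
Interval: 0.19231 ± 0.07341 → (0.1189, 0.2657).

(0.1189, 0.2657)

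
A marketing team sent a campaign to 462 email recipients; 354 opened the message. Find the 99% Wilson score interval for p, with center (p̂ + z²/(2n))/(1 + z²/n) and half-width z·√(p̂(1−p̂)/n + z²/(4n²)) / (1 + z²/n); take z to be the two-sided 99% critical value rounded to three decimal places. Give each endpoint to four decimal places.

p̂ = 354/462 = 0.76623; z = 2.576, so z² = 6.635776.
1 + z²/n = 1.014363.
Adjusted center: (0.76623 + z²/(2n))/1.014363 = 0.76246.
Radicand: p̂(1−p̂)/n + z²/(4n²) = 0.000387705 + 0.000007772 = 0.000395477.
Half-width = 2.576·√0.000395477/1.014363 = 0.05050.
Interval: 0.76246 ± 0.05050 → (0.7120, 0.8130).

(0.7120, 0.8130)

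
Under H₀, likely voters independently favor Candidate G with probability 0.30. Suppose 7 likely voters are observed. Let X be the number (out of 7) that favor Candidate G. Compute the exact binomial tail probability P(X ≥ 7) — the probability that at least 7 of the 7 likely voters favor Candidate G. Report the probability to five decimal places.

P = 0.00022

X ~ Binomial(n=7, p=0.30).
P(X ≥ 7) = C(7,7)·0.30^7·0.70^0.
= 0.000219 = 0.00022.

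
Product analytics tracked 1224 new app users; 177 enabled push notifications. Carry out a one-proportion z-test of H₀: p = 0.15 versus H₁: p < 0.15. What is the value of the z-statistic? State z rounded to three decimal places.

With x = 177 successes in n = 1224, p̂ = 0.14461.
Null standard error: √(0.15·0.85/1224) = √0.000104167 = 0.010206.
z = (p̂ − p₀)/SE = (0.14461 − 0.15)/0.010206 = -0.528.

z = -0.528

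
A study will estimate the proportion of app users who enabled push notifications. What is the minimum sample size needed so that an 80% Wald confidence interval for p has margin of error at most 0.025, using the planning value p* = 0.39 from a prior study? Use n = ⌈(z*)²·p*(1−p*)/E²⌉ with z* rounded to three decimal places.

n = 626

z* = 1.282 at the 80% level.
p*(1−p*) = 0.39·0.61 = 0.2379.
(z*)²·p*(1−p*)/E² = 1.643524·0.2379/0.000625 = 625.591.
Rounding up, n = 626.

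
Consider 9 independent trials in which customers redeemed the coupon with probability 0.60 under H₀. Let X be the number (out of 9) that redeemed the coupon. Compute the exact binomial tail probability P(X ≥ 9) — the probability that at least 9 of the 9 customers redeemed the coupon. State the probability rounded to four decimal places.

P = 0.0101

X ~ Binomial(n=9, p=0.60).
P(X ≥ 9) = C(9,9)·0.60^9·0.40^0.
= 0.010078 = 0.0101.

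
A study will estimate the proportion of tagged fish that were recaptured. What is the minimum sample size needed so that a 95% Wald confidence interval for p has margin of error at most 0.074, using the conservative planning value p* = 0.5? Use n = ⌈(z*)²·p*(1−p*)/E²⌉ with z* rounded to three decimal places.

For 95% confidence, z* = 1.960.
p*(1−p*) = 0.2500.
(z*)²·p*(1−p*)/E² = 3.841600·0.2500/0.005476 = 175.383.
⌈175.383⌉ = 176.

n = 176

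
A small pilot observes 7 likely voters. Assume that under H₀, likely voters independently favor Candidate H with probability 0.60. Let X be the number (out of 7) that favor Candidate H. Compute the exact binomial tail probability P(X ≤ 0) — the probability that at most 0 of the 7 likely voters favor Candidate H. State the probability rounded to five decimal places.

P = 0.00164

X ~ Binomial(n=7, p=0.60).
P(X ≤ 0) = C(7,0)·0.60^0·0.40^7.
= 0.001638 = 0.00164.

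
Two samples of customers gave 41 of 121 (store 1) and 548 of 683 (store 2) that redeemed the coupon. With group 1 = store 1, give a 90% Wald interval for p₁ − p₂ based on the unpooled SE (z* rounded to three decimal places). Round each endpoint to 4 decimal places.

p̂₁ = 0.33884, p̂₂ = 0.80234, so the observed difference is -0.46350.
Unpooled SE = √(p̂₁(1−p̂₁)/n₁ + p̂₂(1−p̂₂)/n₂) = √(0.001851474 + 0.000232195) = 0.045647.
For 90% confidence, z* = 1.645. Margin of error = 0.07509.
CI: -0.46350 ± 0.07509 = (-0.5386, -0.3884).

(-0.5386, -0.3884)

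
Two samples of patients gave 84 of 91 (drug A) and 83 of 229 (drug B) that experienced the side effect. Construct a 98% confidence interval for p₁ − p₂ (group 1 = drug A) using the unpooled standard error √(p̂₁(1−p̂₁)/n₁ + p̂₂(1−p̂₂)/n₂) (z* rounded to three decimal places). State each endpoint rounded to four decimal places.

p̂₁ = 84/91 = 0.92308, p̂₂ = 83/229 = 0.36245; p̂₁ − p̂₂ = 0.56063.
Unpooled SE = √(p̂₁(1−p̂₁)/n₁ + p̂₂(1−p̂₂)/n₂) = √(0.000780285 + 0.001009077) = 0.042301.
For 98% confidence, z* = 2.326. Margin of error = 0.09839.
CI: 0.56063 ± 0.09839 = (0.4622, 0.6590).

(0.4622, 0.6590)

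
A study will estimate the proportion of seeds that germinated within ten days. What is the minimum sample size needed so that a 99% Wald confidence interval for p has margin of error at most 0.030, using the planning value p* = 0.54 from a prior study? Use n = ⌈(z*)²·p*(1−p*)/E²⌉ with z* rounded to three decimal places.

n = 1832

z* = 2.576 at the 99% level.
p*(1−p*) = 0.2484.
Required n before rounding: 6.635776 × 0.2484 / 0.030² = 1831.474.
Rounding up, n = 1832.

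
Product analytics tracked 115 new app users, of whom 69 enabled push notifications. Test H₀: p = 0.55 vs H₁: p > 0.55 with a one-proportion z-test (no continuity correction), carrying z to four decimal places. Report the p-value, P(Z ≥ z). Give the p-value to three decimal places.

p-value = 0.141

Sample proportion p̂ = 69/115 = 0.60000.
Null standard error: √(0.55·0.45/115) = √0.002152174 = 0.046392.
z = (p̂ − p₀)/SE = (69/115 − 0.55)/0.046392 ≈ 1.0778.
p-value = P(Z ≥ z) with z = 1.0778 → 0.141.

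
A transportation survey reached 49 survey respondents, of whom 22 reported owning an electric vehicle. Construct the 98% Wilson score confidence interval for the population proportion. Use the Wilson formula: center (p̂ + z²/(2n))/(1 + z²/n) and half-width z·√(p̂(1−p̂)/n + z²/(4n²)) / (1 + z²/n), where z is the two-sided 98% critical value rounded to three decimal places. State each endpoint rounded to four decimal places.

(0.2971, 0.6110)

Here p̂ = 22/49 = 0.44898 and z = 2.326 (z² = 5.410276).
Denominator 1 + z²/n = 1 + 5.410276/49 = 1.110414.
Center = (0.44898 + 0.055207)/1.110414 = 0.45405.
Radicand: p̂(1−p̂)/n + z²/(4n²) = 0.005048917 + 0.000563336 = 0.005612253.
Half-width = z·√(radicand)/denom = 2.326·0.074915/1.110414 = 0.15693.
CI: 0.45405 ± 0.15693 = (0.2971, 0.6110).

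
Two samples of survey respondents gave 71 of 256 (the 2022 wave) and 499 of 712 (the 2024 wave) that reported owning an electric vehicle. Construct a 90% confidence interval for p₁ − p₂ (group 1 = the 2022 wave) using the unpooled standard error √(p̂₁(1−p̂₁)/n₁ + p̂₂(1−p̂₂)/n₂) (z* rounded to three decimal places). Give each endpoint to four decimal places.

p̂₁ = 0.27734, p̂₂ = 0.70084, so the observed difference is -0.42350.
Unpooled SE = √(p̂₁(1−p̂₁)/n₁ + p̂₂(1−p̂₂)/n₂) = √(0.000782907 + 0.000294469) = 0.032823.
z* = 1.645 at the 90% level. Margin of error = 0.05399.
Interval: -0.42350 ± 0.05399 → (-0.4775, -0.3695).

(-0.4775, -0.3695)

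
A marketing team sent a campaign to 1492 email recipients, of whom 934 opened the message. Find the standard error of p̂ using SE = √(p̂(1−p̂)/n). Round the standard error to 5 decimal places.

p̂ = 934/1492 = 0.62601.
p̂(1−p̂) = 0.62601·0.37399 = 0.234121.
SE = √(0.234121/1492) = √0.000156918 = 0.01253.

SE = 0.01253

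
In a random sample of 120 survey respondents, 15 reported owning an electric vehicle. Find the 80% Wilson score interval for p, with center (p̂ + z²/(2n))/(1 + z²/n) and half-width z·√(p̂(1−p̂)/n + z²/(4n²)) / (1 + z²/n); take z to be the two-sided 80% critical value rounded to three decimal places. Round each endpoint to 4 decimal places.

(0.0913, 0.1688)

Here p̂ = 15/120 = 0.12500 and z = 1.282 (z² = 1.643524).
1 + z²/n = 1.013696.
Adjusted center: (0.12500 + z²/(2n))/1.013696 = 0.13007.
Radicand: p̂(1−p̂)/n + z²/(4n²) = 0.000911458 + 0.000028533 = 0.000939991.
Half-width = z·√(radicand)/denom = 1.282·0.030659/1.013696 = 0.03877.
CI: 0.13007 ± 0.03877 = (0.0913, 0.1688).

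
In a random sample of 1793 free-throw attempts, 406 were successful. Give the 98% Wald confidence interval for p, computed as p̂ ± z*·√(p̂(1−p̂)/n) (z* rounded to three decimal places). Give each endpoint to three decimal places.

With x = 406 successes in n = 1793, p̂ = 0.22644.
SE = √(p̂(1−p̂)/n) = √(0.175163/1793) = 0.009884.
z* = 2.326 at the 98% level.
Margin of error: 2.326 × 0.009884 = 0.02299.
So the interval runs from 0.203 to 0.249.

(0.203, 0.249)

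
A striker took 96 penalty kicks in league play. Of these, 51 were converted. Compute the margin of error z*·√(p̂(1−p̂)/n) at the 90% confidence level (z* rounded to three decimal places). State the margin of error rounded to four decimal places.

Sample proportion p̂ = 51/96 = 0.53125.
SE(p̂) = √(0.53125·0.46875/96) = 0.050931.
The 90% critical value is z* = 1.645.
ME = 1.645·0.050931 = 0.0838.

ME = 0.0838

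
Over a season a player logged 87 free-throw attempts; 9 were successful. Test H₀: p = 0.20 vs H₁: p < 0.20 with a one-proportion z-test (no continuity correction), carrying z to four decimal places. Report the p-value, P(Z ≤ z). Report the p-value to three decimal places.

Sample proportion p̂ = 9/87 = 0.10345.
Under H₀, SE = √(p₀(1−p₀)/n) = √(0.20·0.80/87) = √0.001839080 = 0.042885.
z = (p̂ − p₀)/SE = (9/87 − 0.20)/0.042885 ≈ -2.2514.
p-value = P(Z ≤ z) with z = -2.2514 → 0.012.

p-value = 0.012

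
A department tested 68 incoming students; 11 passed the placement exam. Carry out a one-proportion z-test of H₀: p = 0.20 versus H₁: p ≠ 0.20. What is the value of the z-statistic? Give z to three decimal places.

z = -0.788

With x = 11 successes in n = 68, p̂ = 0.16176.
SE₀ = √(0.20·0.80/68) = 0.048507.
Test statistic: z = -0.03824/0.048507 = -0.788.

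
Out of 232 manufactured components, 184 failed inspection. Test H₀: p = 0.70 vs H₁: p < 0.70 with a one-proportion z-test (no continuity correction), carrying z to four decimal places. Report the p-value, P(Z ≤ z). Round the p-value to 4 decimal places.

p-value = 0.9990

Sample proportion p̂ = 184/232 = 0.79310.
Under H₀, SE = √(p₀(1−p₀)/n) = √(0.70·0.30/232) = √0.000905172 = 0.030086.
Test statistic (full precision, shown to 4 dp): z = (184/232 − 0.70)/SE₀ ≈ 3.0946.
p-value = P(Z ≤ z) with z = 3.0946 → 0.9990.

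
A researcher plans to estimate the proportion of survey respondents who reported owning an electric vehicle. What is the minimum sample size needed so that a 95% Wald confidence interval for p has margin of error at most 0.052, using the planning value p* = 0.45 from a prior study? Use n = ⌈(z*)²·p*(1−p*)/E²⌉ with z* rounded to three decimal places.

The 95% critical value is z* = 1.960.
p*(1−p*) = 0.2475.
Required n before rounding: 3.841600 × 0.2475 / 0.052² = 351.626.
Rounding up, n = 352.

n = 352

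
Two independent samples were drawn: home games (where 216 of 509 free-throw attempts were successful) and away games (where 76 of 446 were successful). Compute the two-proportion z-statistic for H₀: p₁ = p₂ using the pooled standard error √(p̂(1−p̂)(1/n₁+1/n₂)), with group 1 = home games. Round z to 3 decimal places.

Sample proportions: p̂₁ = 216/509 = 0.42436 and p̂₂ = 76/446 = 0.17040.
Pooling: p̂ = 292/955 = 0.30576.
Pooled SE = √[0.2122705·0.00420679] ≈ 0.029883.
z = 0.25396/0.029883 = 8.498.

z = 8.498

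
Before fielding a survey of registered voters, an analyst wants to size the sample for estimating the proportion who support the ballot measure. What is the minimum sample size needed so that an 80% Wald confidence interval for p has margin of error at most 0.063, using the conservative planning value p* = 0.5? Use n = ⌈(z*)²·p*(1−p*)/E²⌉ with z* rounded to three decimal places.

n = 104

z* = 1.282 at the 80% level.
p*(1−p*) = 0.2500.
(z*)²·p*(1−p*)/E² = 1.643524·0.2500/0.003969 = 103.523.
⌈103.523⌉ = 104.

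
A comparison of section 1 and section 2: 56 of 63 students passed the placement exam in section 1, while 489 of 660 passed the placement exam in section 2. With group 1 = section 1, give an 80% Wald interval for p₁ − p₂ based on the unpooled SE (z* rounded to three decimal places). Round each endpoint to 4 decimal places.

(0.0927, 0.2032)

p̂₁ = 56/63 = 0.88889, p̂₂ = 489/660 = 0.74091; p̂₁ − p̂₂ = 0.14798.
SE = √(0.001567705 + 0.000290853) = √0.001858558 = 0.043111.
The 80% critical value is z* = 1.282. Margin = 1.282·0.043111 = 0.05527.
CI: 0.14798 ± 0.05527 = (0.0927, 0.2032).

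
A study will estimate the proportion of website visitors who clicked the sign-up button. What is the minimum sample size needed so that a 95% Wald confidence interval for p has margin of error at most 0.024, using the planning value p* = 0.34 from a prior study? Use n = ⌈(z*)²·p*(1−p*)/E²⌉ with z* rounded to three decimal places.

n = 1497

For 95% confidence, z* = 1.960.
p*(1−p*) = 0.34·0.66 = 0.2244.
(z*)²·p*(1−p*)/E² = 3.841600·0.2244/0.000576 = 1496.623.
Rounding up, n = 1497.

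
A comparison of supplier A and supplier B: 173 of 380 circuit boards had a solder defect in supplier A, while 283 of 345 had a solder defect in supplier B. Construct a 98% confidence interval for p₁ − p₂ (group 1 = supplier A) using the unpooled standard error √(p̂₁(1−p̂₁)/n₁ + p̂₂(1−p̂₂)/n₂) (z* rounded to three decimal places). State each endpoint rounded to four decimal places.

p̂₁ = 173/380 = 0.45526, p̂₂ = 283/345 = 0.82029; p̂₁ − p̂₂ = -0.36503.
SE = √(0.000652628 + 0.000427288) = √0.001079916 = 0.032862.
The 98% critical value is z* = 2.326. Margin of error = 0.07644.
Interval: -0.36503 ± 0.07644 → (-0.4415, -0.2886).

(-0.4415, -0.2886)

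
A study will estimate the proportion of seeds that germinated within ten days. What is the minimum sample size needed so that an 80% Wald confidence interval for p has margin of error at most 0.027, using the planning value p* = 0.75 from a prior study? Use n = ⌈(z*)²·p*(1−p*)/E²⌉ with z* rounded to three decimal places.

The 80% critical value is z* = 1.282.
p*(1−p*) = 0.1875.
(z*)²·p*(1−p*)/E² = 1.643524·0.1875/0.000729 = 422.717.
⌈422.717⌉ = 423.

n = 423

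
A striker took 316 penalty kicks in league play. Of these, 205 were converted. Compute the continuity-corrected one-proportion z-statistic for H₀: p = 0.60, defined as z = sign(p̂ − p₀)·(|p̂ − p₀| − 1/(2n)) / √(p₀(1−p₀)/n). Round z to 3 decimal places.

z = 1.711

The sample proportion is 205/316 = 0.64873. p̂ − p₀ = 0.048734.
Continuity correction 1/(2n) = 1/632 = 0.001582.
Corrected numerator: |0.048734| − 0.001582 = 0.047152.
Under H₀, SE = √(p₀(1−p₀)/n) = √(0.60·0.40/316) = √0.000759494 = 0.027559.
z = (+)0.047152/0.027559 = 1.711.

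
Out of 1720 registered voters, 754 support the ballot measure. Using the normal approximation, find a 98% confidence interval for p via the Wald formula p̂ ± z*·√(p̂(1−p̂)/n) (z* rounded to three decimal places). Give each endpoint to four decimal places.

With x = 754 successes in n = 1720, p̂ = 0.43837.
SE(p̂) = √(0.43837·0.56163/1720) = 0.011964.
For 98% confidence, z* = 2.326.
Margin = 2.326·0.011964 = 0.02783.
Interval: 0.43837 ± 0.02783 → (0.4105, 0.4662).

(0.4105, 0.4662)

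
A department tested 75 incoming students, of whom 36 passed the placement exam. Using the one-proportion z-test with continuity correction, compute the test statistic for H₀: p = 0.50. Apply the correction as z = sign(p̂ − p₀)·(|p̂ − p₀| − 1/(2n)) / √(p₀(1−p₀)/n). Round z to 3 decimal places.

The sample proportion is 36/75 = 0.48000. p̂ − p₀ = -0.020000.
Continuity correction 1/(2n) = 1/150 = 0.006667.
Corrected numerator: |-0.020000| − 0.006667 = 0.013333.
Null standard error: √(0.50·0.50/75) = √0.003333333 = 0.057735.
z = −0.013333/0.057735 = -0.231.

z = -0.231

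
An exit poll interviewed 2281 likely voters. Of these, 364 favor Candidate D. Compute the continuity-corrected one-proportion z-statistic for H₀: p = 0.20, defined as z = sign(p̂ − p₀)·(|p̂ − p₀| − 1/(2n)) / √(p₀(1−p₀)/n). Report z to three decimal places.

p̂ = 364/2281 = 0.15958. p̂ − p₀ = -0.040421.
1/(2n) = 0.000219.
Corrected numerator: |-0.040421| − 0.000219 = 0.040202.
SE₀ = √(0.20·0.80/2281) = 0.008375.
z = −0.040202/0.008375 = -4.800.

z = -4.800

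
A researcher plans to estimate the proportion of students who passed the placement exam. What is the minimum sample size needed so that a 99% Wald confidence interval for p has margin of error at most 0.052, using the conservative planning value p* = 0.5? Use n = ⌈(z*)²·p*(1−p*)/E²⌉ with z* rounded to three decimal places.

n = 614

For 99% confidence, z* = 2.576.
p*(1−p*) = 0.50·0.50 = 0.2500.
Required n before rounding: 6.635776 × 0.2500 / 0.052² = 613.515.
⌈613.515⌉ = 614.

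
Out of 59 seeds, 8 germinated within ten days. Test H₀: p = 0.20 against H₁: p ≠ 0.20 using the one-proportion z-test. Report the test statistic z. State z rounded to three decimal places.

With x = 8 successes in n = 59, p̂ = 0.13559.
Null standard error: √(0.20·0.80/59) = √0.002711864 = 0.052076.
z = (0.13559 − 0.20)/0.052076 = -0.06441/0.052076 = -1.237.

z = -1.237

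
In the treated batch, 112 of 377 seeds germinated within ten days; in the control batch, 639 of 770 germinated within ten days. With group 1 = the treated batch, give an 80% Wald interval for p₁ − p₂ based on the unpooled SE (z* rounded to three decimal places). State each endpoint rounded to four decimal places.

p̂₁ = 112/377 = 0.29708, p̂₂ = 639/770 = 0.82987; p̂₁ − p̂₂ = -0.53279.
SE = √(0.000553911 + 0.000183358) = √0.000737269 = 0.027153.
For 80% confidence, z* = 1.282. Margin = 1.282·0.027153 = 0.03481.
CI: -0.53279 ± 0.03481 = (-0.5676, -0.4980).

(-0.5676, -0.4980)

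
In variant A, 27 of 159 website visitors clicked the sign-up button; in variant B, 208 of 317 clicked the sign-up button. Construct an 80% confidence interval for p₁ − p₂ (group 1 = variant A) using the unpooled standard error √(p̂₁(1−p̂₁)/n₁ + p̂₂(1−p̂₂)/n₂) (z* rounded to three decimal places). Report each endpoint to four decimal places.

p̂₁ = 27/159 = 0.16981, p̂₂ = 208/317 = 0.65615; p̂₁ − p̂₂ = -0.48634.
SE = √(0.000886638 + 0.000711725) = √0.001598363 = 0.039980.
z* = 1.282 at the 80% level. Margin = 1.282·0.039980 = 0.05125.
Interval: -0.48634 ± 0.05125 → (-0.5376, -0.4351).

(-0.5376, -0.4351)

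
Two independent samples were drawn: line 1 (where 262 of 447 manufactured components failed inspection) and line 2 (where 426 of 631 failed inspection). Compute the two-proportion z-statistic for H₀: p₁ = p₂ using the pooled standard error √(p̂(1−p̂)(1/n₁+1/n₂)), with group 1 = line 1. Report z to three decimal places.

z = -2.996

p̂₁ = 262/447 = 0.58613, p̂₂ = 426/631 = 0.67512.
Pooling: p̂ = 688/1078 = 0.63822.
SE = √[p̂(1−p̂)(1/n₁+1/n₂)] = √[0.63822·0.36178·(1/447+1/631)] ≈ 0.029706.
z = -0.08899/0.029706 = -2.996.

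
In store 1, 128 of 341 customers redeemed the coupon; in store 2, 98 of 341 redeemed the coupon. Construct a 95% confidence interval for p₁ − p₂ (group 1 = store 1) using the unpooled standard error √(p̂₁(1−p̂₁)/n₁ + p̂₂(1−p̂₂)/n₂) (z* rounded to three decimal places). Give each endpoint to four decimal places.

p̂₁ = 128/341 = 0.37537, p̂₂ = 98/341 = 0.28739; p̂₁ − p̂₂ = 0.08798.
Unpooled SE = √(p̂₁(1−p̂₁)/n₁ + p̂₂(1−p̂₂)/n₂) = √(0.000687585 + 0.000600578) = 0.035891.
For 95% confidence, z* = 1.960. Margin of error = 0.07035.
CI: 0.08798 ± 0.07035 = (0.0176, 0.1583).

(0.0176, 0.1583)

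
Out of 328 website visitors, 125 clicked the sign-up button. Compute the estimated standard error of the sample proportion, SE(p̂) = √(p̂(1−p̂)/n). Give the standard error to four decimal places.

The sample proportion is 125/328 = 0.38110.
p̂(1−p̂) = 0.38110·0.61890 = 0.235863.
SE = √(0.235863/328) = √0.000719095 = 0.0268.

SE = 0.0268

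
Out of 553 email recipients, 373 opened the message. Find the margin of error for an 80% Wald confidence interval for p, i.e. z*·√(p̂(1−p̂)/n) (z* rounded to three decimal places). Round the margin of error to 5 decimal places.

ME = 0.02554

Sample proportion p̂ = 373/553 = 0.67450.
Standard error of p̂: √(0.219549/553) = √0.000397014 = 0.019925.
The 80% critical value is z* = 1.282.
So ME = 0.02554.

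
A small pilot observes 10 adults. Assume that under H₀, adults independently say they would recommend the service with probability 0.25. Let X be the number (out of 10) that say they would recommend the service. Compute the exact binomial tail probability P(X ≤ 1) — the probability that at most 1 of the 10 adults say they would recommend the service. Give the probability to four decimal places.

P = 0.2440

X ~ Binomial(n=10, p=0.25).
P(X ≤ 1) = C(10,0)·0.25^0·0.75^10 + C(10,1)·0.25^1·0.75^9.
= 0.056314 + 0.187712 = 0.2440.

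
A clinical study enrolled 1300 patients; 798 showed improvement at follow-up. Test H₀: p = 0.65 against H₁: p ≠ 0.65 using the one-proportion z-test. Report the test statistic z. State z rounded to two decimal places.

p̂ = 798/1300 = 0.61385.
SE₀ = √(0.65·0.35/1300) = 0.013229.
Test statistic: z = -0.03615/0.013229 = -2.73.

z = -2.73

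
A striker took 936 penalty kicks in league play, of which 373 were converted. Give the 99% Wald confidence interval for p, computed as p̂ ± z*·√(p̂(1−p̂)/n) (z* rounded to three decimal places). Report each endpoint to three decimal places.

(0.357, 0.440)

p̂ = 373/936 = 0.39850.
Standard error of p̂: √(0.239699/936) = √0.000256088 = 0.016003.
For 99% confidence, z* = 2.576.
Margin = 2.576·0.016003 = 0.04122.
Interval: 0.39850 ± 0.04122 → (0.357, 0.440).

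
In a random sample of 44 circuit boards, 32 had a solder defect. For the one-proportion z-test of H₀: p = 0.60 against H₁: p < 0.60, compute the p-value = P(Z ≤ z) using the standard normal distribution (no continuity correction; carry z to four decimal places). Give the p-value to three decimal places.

p-value = 0.958

Sample proportion p̂ = 32/44 = 0.72727.
Null standard error: √(0.60·0.40/44) = √0.005454545 = 0.073855.
z = (p̂ − p₀)/SE = (32/44 − 0.60)/0.073855 ≈ 1.7233.
From the standard normal, P(Z ≤ z) = 0.958.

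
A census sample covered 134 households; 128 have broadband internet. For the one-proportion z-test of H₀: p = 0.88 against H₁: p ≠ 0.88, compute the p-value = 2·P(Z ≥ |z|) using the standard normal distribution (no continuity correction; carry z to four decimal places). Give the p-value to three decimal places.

p-value = 0.007

Sample proportion p̂ = 128/134 = 0.95522.
Under H₀, SE = √(p₀(1−p₀)/n) = √(0.88·0.12/134) = √0.000788060 = 0.028072.
z = (p̂ − p₀)/SE = (128/134 − 0.88)/0.028072 ≈ 2.6796.
p-value = 2·P(Z ≥ |z|) with z = 2.6796 → 0.007.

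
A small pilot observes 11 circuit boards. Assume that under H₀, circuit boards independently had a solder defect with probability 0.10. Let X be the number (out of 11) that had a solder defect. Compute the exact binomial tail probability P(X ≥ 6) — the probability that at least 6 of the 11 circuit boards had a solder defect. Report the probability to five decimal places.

P = 0.00030

X ~ Binomial(n=11, p=0.10).
P(X ≥ 6) = Σ_{j=6}^{11} C(11,j)·0.10^j·0.90^{11−j}.
= 0.000273 + 0.000022 + 0.000001 + 0.000000 + 0.000000 + 0.000000 = 0.00030.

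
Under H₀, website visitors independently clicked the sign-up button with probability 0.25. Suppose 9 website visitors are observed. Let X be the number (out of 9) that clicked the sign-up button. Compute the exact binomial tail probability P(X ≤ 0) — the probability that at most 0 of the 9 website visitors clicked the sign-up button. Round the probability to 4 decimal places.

X is binomial with n = 9 and p = 0.25.
P(X ≤ 0) = C(9,0)·0.25^0·0.75^9.
= 0.075085 = 0.0751.

P = 0.0751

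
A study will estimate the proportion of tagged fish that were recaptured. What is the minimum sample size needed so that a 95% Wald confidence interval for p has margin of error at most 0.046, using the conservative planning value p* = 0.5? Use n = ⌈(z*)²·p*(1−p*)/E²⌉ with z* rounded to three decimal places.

n = 454

The 95% critical value is z* = 1.960.
p*(1−p*) = 0.50·0.50 = 0.2500.
(z*)²·p*(1−p*)/E² = 3.841600·0.2500/0.002116 = 453.875.
Rounding up, n = 454.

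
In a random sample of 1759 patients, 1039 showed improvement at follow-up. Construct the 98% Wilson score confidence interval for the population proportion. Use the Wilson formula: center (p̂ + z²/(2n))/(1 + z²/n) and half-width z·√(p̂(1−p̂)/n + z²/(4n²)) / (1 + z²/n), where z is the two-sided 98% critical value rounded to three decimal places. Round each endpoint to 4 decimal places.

(0.5632, 0.6176)

p̂ = 1039/1759 = 0.59068; z = 2.326, so z² = 5.410276.
Denominator 1 + z²/n = 1 + 5.410276/1759 = 1.003076.
Center = (0.59068 + 0.001538)/1.003076 = 0.59040.
Radicand: p̂(1−p̂)/n + z²/(4n²) = 0.000137452 + 0.000000437 = 0.000137889.
Half-width = 2.326·√0.000137889/1.003076 = 0.02723.
Interval: 0.59040 ± 0.02723 → (0.5632, 0.6176).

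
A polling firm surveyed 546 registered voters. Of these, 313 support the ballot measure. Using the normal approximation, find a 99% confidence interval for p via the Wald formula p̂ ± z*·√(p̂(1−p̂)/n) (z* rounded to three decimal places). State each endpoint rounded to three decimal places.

(0.519, 0.628)

Sample proportion p̂ = 313/546 = 0.57326.
SE = √(p̂(1−p̂)/n) = √(0.244633/546) = 0.021167.
For 99% confidence, z* = 2.576.
Margin of error: 2.576 × 0.021167 = 0.05453.
Interval: 0.57326 ± 0.05453 → (0.519, 0.628).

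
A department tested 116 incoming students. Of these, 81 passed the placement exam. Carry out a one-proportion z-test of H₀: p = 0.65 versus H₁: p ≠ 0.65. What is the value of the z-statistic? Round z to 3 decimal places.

p̂ = 81/116 = 0.69828.
Under H₀, SE = √(p₀(1−p₀)/n) = √(0.65·0.35/116) = √0.001961207 = 0.044286.
Test statistic: z = 0.04828/0.044286 = 1.090.

z = 1.090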